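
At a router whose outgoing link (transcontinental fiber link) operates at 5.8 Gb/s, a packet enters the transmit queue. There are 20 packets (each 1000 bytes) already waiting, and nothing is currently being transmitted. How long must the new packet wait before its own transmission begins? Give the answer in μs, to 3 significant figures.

27.6 μs

Each queued packet: L/R = 8000/5800000000 = 1.37931 μs.
20 queued → 27.5862 μs.
Queuing delay = 27.6 μs.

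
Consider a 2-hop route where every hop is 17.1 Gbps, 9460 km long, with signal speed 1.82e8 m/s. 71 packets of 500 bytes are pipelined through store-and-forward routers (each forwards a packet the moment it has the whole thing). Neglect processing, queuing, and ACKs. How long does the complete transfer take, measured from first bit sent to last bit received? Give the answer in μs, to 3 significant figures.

104000 μs

Per-hop transmission t_tx = L/R = 4000/1.71e+10 = 0.233918 μs.
Per-hop propagation t_prop = 9460000/182000000 = 51978 μs.
Pipeline fill: first packet needs 2·t_tx to clear all hops; remaining 70 packets each add one t_tx.
Total = (2+71-1)·t_tx + 2·t_prop = 72·0.233918 + 2·51978 = 104000 μs.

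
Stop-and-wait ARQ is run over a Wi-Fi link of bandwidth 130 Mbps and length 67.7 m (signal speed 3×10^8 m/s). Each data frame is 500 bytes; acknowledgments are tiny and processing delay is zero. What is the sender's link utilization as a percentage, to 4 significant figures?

t_tx = L/R = 4000/130000000 = 3.07692e-05 s.
t_prop = 67.7/300000000 = 2.25667e-07 s; RTT = 4.51333e-07 s.
Cycle = t_tx + RTT = 3.12206e-05 s.
Utilization = t_tx / cycle = 3.07692e-05/3.12206e-05 = 98.55 %.

98.55 %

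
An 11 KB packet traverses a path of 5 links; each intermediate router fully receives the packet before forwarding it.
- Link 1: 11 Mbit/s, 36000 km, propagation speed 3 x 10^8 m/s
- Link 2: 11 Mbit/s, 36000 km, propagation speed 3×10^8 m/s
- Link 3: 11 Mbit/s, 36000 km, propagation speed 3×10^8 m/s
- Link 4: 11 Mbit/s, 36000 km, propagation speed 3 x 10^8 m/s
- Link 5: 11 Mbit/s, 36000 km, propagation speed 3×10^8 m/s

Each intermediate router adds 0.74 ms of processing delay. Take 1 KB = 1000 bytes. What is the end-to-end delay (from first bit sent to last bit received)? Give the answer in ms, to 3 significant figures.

643 ms

L = 88000 bits.
Transmission delay per hop = L/R = 88000/11000000 = 8 ms; 5 hops → 40 ms.
Propagation delays (d/s per hop): 120, 120, 120, 120, 120 ms; sum = 600 ms.
Processing at 4 router(s): 4 × 0.74 ms = 2.96 ms.
End-to-end = 643 ms.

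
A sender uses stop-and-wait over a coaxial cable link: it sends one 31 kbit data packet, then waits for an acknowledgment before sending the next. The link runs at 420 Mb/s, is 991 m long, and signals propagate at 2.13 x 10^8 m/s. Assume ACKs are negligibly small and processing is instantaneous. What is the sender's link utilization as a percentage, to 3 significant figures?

88.8 %

t_tx = L/R = 31000/420000000 = 7.38095e-05 s.
t_prop = 991/213000000 = 4.65258e-06 s; RTT = 9.30516e-06 s.
Cycle = t_tx + RTT = 8.31147e-05 s.
Utilization = t_tx / cycle = 7.38095e-05/8.31147e-05 = 88.8 %.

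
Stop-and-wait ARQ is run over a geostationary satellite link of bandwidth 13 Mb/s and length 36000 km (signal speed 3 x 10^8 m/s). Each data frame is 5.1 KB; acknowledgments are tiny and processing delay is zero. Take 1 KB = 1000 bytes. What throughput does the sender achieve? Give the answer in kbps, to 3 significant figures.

t_tx = L/R = 40800/13000000 = 0.00313846 s.
t_prop = 36000000/300000000 = 0.12 s; RTT = 0.24 s.
Cycle = t_tx + RTT = 0.243138 s.
Throughput = L / cycle = 40800 / 0.243138 = 168 kbps.

168 kbps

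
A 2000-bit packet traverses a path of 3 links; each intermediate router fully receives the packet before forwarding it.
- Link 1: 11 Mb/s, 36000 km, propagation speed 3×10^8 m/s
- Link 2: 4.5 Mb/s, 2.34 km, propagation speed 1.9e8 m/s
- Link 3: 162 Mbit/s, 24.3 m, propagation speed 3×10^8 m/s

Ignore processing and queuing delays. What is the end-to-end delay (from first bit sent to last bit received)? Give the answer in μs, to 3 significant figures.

Transmission delays (L/R per hop): 181.818, 444.444, 12.3457 μs; sum = 638.608 μs.
Propagation delays (d/s per hop): 120000, 12.3158, 0.081 μs; sum = 120012 μs.
End-to-end = 121000 μs.

121000 μs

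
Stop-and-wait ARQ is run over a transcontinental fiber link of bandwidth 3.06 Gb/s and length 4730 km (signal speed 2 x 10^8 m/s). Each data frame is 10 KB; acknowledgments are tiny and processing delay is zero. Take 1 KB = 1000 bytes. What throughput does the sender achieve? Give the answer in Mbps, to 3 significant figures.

1.69 Mbps

t_tx = L/R = 80000/3060000000 = 2.61438e-05 s.
t_prop = 4730000/200000000 = 0.02365 s; RTT = 0.0473 s.
Cycle = t_tx + RTT = 0.0473261 s.
Throughput = L / cycle = 80000 / 0.0473261 = 1.69 Mbps.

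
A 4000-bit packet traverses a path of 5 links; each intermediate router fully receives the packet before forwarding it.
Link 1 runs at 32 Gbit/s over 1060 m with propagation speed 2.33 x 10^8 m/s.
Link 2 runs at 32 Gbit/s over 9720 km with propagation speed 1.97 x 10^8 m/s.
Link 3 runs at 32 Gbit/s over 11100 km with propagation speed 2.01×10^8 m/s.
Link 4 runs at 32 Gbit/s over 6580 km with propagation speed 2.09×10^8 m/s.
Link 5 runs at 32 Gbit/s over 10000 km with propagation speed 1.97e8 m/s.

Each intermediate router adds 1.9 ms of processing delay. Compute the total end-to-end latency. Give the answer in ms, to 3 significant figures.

194 ms

Transmission delay per hop = L/R = 4000/32000000000 = 0.000125 ms; 5 hops → 0.000625 ms.
Propagation delays (d/s per hop): 0.00454936, 49.3401, 55.2239, 31.4833, 50.7614 ms; sum = 186.813 ms.
Processing at 4 router(s): 4 × 1.9 ms = 7.6 ms.
End-to-end = 194 ms.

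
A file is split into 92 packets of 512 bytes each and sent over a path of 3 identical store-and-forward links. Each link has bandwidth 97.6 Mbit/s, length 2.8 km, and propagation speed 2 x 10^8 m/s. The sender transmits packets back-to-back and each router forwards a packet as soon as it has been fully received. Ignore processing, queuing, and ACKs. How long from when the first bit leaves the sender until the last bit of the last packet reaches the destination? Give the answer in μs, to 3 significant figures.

3990 μs

Per-hop transmission t_tx = L/R = 4096/97600000 = 41.9672 μs.
Per-hop propagation t_prop = 2800/200000000 = 14 μs.
Pipeline fill: first packet needs 3·t_tx to clear all hops; remaining 91 packets each add one t_tx.
Total = (3+92-1)·t_tx + 3·t_prop = 94·41.9672 + 3·14 = 3990 μs.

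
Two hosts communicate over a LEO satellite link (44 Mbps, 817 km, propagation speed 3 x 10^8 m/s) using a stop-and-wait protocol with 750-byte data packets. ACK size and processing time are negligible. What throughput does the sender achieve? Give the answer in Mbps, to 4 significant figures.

1.075 Mbps

t_tx = L/R = 6000/44000000 = 0.000136364 s.
t_prop = 817000/300000000 = 0.00272333 s; RTT = 0.00544667 s.
Cycle = t_tx + RTT = 0.00558303 s.
Throughput = L / cycle = 6000 / 0.00558303 = 1.075 Mbps.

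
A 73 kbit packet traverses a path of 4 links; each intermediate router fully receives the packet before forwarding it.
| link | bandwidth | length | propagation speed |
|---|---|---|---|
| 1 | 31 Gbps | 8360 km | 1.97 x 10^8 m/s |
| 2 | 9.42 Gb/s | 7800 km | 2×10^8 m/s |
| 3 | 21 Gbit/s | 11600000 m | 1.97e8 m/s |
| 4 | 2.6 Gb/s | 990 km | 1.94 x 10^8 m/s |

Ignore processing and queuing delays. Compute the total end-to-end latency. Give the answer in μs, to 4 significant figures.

145500 μs

L = 73000 bits.
Transmission delays (L/R per hop): 2.35484, 7.74947, 3.47619, 28.0769 μs; sum = 41.6574 μs.
Propagation delays (d/s per hop): 42436.5, 39000, 58883.2, 5103.09 μs; sum = 145423 μs.
End-to-end = 145500 μs.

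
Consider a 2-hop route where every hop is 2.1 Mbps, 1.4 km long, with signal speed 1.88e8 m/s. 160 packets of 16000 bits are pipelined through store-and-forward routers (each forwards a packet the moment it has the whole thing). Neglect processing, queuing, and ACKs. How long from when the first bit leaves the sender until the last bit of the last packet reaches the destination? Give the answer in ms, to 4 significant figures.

1227 ms

Per-hop transmission t_tx = L/R = 16000/2100000 = 7.61905 ms.
Per-hop propagation t_prop = 1400/188000000 = 0.00744681 ms.
Pipeline fill: first packet needs 2·t_tx to clear all hops; remaining 159 packets each add one t_tx.
Total = (2+160-1)·t_tx + 2·t_prop = 161·7.61905 + 2·0.00744681 = 1227 ms.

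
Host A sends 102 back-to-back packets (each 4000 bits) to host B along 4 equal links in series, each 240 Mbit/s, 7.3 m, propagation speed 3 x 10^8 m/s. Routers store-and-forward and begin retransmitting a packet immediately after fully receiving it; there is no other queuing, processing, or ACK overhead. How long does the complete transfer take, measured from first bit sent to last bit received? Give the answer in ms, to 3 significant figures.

1.75 ms

Per-hop transmission t_tx = L/R = 4000/240000000 = 0.0166667 ms.
Per-hop propagation t_prop = 7.3/300000000 = 2.43333e-05 ms.
Pipeline fill: first packet needs 4·t_tx to clear all hops; remaining 101 packets each add one t_tx.
Total = (4+102-1)·t_tx + 4·t_prop = 105·0.0166667 + 4·2.43333e-05 = 1.75 ms.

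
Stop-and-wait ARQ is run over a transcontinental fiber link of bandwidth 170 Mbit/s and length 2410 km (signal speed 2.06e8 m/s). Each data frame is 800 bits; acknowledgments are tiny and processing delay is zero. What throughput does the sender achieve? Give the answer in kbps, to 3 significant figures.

t_tx = L/R = 800/170000000 = 4.70588e-06 s.
t_prop = 2410000/206000000 = 0.011699 s; RTT = 0.0233981 s.
Cycle = t_tx + RTT = 0.0234028 s.
Throughput = L / cycle = 800 / 0.0234028 = 34.2 kbps.

34.2 kbps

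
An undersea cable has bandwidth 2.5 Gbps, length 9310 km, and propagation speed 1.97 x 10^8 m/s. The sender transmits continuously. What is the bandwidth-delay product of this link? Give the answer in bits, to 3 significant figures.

118000000 bits

Propagation delay = 9310000 / 197000000 = 0.0472589 s.
BDP = R × t_prop = 2500000000 × 0.0472589 = 118147000 bits.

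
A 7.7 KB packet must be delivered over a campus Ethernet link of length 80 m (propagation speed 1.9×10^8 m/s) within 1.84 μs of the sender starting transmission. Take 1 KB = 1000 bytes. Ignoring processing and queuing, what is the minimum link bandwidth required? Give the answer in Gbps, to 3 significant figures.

L = 61600 bits.
Propagation delay = 80 / 190000000 = 0.421053 μs.
Transmission budget = 1.84 − 0.421053 = 1.41895 μs.
R ≥ L / t_tx = 61600 bits / 1.41895e-06 s = 43.4 Gbps.

43.4 Gbps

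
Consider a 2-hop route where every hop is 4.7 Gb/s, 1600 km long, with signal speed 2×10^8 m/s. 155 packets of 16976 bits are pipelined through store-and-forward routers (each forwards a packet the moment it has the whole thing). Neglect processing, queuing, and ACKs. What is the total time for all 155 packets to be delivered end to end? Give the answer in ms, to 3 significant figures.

Per-hop transmission t_tx = L/R = 16976/4700000000 = 0.00361191 ms.
Per-hop propagation t_prop = 1600000/200000000 = 8 ms.
Pipeline fill: first packet needs 2·t_tx to clear all hops; remaining 154 packets each add one t_tx.
Total = (2+155-1)·t_tx + 2·t_prop = 156·0.00361191 + 2·8 = 16.6 ms.

16.6 ms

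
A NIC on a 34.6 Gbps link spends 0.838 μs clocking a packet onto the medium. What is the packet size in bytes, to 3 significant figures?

3620 bytes

L = R × t_tx = 34600000000 b/s × 8.38e-07 s = 28994.8 bits.
In bytes: 28994.8 / 8 = 3620 bytes.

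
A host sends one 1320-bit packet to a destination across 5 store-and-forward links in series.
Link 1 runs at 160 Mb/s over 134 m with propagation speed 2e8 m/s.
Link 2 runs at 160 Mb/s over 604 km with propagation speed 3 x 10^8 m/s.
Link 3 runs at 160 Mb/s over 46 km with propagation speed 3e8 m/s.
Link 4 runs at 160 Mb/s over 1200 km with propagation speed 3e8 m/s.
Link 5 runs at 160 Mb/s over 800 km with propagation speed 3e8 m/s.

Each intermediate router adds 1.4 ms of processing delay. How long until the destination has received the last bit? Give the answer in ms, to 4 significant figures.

14.48 ms

Transmission delay per hop = L/R = 1320/160000000 = 0.00825 ms; 5 hops → 0.04125 ms.
Propagation delays (d/s per hop): 0.00067, 2.01333, 0.153333, 4, 2.66667 ms; sum = 8.834 ms.
Processing at 4 router(s): 4 × 1.4 ms = 5.6 ms.
End-to-end = 14.48 ms.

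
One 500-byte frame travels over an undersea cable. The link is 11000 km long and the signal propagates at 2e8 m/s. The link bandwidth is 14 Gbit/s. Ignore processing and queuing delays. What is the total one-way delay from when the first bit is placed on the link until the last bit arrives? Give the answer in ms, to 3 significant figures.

55.0 ms

L = 500 × 8 = 4000 bits.
Transmission delay = L/R = 4000 / 14000000000 = 0.000285714 ms.
Propagation delay = d/s = 11000000 m / 200000000 m/s = 55 ms.
Total = 55.0 ms.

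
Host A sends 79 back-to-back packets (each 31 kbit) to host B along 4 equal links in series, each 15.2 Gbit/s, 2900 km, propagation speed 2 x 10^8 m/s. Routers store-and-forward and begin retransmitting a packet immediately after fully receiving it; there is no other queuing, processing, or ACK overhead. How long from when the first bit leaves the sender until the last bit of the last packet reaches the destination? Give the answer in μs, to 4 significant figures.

Per-hop transmission t_tx = L/R = 31000/15200000000 = 2.03947 μs.
Per-hop propagation t_prop = 2900000/200000000 = 14500 μs.
Pipeline fill: first packet needs 4·t_tx to clear all hops; remaining 78 packets each add one t_tx.
Total = (4+79-1)·t_tx + 4·t_prop = 82·2.03947 + 4·14500 = 58170 μs.

58170 μs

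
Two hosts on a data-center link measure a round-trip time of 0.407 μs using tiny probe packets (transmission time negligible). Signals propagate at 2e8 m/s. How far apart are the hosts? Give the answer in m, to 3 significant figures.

One-way propagation = RTT/2 = 0.2035 μs.
d = s × t = 200000000 × 2.035e-07 = 40.7 m.

40.7 m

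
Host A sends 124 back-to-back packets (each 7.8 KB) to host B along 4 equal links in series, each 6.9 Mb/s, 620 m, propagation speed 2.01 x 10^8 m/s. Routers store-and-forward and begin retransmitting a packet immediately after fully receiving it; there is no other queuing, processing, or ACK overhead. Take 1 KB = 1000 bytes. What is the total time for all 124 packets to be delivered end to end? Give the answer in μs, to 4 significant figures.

1149000 μs

Per-hop transmission t_tx = L/R = 62400/6900000 = 9043.48 μs.
Per-hop propagation t_prop = 620/2.01e+08 = 3.08458 μs.
Pipeline fill: first packet needs 4·t_tx to clear all hops; remaining 123 packets each add one t_tx.
Total = (4+124-1)·t_tx + 4·t_prop = 127·9043.48 + 4·3.08458 = 1149000 μs.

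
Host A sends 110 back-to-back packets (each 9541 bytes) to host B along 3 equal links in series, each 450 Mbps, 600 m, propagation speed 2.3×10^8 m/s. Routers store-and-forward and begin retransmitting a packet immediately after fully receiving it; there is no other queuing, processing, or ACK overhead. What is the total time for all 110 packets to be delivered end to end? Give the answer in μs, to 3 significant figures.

Per-hop transmission t_tx = L/R = 76328/450000000 = 169.618 μs.
Per-hop propagation t_prop = 600/2.3e+08 = 2.6087 μs.
Pipeline fill: first packet needs 3·t_tx to clear all hops; remaining 109 packets each add one t_tx.
Total = (3+110-1)·t_tx + 3·t_prop = 112·169.618 + 3·2.6087 = 19000 μs.

19000 μs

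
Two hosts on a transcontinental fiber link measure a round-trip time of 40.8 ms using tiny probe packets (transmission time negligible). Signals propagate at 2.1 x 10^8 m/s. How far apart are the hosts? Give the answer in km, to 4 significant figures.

4284 km

One-way propagation = RTT/2 = 20.4 ms.
d = s × t = 210000000 × 0.0204 = 4284 km.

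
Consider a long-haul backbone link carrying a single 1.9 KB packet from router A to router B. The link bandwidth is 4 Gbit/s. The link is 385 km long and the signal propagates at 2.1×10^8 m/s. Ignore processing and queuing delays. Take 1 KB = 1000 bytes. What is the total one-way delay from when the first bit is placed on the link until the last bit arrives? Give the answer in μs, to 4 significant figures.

1837 μs

L = 15200 bits.
Transmission delay = L/R = 15200 / 4000000000 = 3.8 μs.
Propagation delay = d/s = 385000 m / 210000000 m/s = 1833.33 μs.
Total = 1837 μs.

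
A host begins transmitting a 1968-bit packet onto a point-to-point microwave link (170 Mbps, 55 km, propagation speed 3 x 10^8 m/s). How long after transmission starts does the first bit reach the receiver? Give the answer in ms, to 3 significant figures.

0.183 ms

First bit experiences only propagation delay: d/s = 55000/300000000 = 0.183 ms.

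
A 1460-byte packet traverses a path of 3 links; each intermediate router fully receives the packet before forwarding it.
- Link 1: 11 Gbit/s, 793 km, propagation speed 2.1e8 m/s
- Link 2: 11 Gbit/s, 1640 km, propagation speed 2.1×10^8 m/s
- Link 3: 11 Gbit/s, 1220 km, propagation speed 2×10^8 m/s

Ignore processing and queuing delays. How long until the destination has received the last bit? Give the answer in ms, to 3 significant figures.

L = 1460 × 8 = 11680 bits.
Transmission delay per hop = L/R = 11680/11000000000 = 0.00106182 ms; 3 hops → 0.00318545 ms.
Propagation delays (d/s per hop): 3.77619, 7.80952, 6.1 ms; sum = 17.6857 ms.
End-to-end = 17.7 ms.

17.7 ms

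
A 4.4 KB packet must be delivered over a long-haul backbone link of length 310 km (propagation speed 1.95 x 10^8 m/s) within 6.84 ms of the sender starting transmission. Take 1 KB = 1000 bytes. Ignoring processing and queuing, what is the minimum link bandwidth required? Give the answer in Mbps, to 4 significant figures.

6.704 Mbps

L = 35200 bits.
Propagation delay = 310000 / 195000000 = 1.58974 ms.
Transmission budget = 6.84 − 1.58974 = 5.25026 ms.
R ≥ L / t_tx = 35200 bits / 0.00525026 s = 6.704 Mbps.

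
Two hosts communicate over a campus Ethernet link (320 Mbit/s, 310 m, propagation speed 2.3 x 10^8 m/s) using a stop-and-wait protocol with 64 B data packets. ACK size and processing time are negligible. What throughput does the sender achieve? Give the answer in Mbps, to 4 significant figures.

119.2 Mbps

t_tx = L/R = 512/320000000 = 1.6e-06 s.
t_prop = 310/2.3e+08 = 1.34783e-06 s; RTT = 2.69565e-06 s.
Cycle = t_tx + RTT = 4.29565e-06 s.
Throughput = L / cycle = 512 / 4.29565e-06 = 119.2 Mbps.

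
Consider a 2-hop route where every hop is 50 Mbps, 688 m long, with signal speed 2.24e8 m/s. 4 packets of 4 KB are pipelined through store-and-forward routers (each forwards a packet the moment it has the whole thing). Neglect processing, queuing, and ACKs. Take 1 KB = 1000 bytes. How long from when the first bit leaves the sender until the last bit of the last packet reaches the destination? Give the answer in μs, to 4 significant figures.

3206 μs

Per-hop transmission t_tx = L/R = 32000/50000000 = 640 μs.
Per-hop propagation t_prop = 688/2.24e+08 = 3.07143 μs.
Pipeline fill: first packet needs 2·t_tx to clear all hops; remaining 3 packets each add one t_tx.
Total = (2+4-1)·t_tx + 2·t_prop = 5·640 + 2·3.07143 = 3206 μs.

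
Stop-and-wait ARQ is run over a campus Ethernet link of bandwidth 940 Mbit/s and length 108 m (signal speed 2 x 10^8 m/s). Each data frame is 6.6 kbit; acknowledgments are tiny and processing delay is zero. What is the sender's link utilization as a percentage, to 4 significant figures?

t_tx = L/R = 6600/940000000 = 7.02128e-06 s.
t_prop = 108/200000000 = 5.4e-07 s; RTT = 1.08e-06 s.
Cycle = t_tx + RTT = 8.10128e-06 s.
Utilization = t_tx / cycle = 7.02128e-06/8.10128e-06 = 86.67 %.

86.67 %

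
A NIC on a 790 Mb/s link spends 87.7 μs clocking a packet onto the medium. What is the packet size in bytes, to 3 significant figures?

8660 bytes

L = R × t_tx = 790000000 b/s × 8.77e-05 s = 69283 bits.
In bytes: 69283 / 8 = 8660 bytes.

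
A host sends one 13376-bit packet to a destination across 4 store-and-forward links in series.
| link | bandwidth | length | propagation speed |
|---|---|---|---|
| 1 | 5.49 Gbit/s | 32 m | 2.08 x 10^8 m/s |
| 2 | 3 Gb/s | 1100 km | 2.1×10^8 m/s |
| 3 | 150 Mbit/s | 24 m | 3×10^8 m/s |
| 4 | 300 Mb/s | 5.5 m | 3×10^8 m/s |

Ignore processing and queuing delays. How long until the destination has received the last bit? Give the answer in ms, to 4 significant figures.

5.379 ms

Transmission delays (L/R per hop): 0.00243643, 0.00445867, 0.0891733, 0.0445867 ms; sum = 0.140655 ms.
Propagation delays (d/s per hop): 0.000153846, 5.2381, 8e-05, 1.83333e-05 ms; sum = 5.23835 ms.
End-to-end = 5.379 ms.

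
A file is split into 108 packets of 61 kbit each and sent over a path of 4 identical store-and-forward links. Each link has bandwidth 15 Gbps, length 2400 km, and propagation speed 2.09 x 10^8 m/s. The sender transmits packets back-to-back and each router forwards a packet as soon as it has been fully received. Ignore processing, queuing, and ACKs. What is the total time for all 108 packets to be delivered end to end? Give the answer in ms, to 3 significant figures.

Per-hop transmission t_tx = L/R = 61000/15000000000 = 0.00406667 ms.
Per-hop propagation t_prop = 2400000/209000000 = 11.4833 ms.
Pipeline fill: first packet needs 4·t_tx to clear all hops; remaining 107 packets each add one t_tx.
Total = (4+108-1)·t_tx + 4·t_prop = 111·0.00406667 + 4·11.4833 = 46.4 ms.

46.4 ms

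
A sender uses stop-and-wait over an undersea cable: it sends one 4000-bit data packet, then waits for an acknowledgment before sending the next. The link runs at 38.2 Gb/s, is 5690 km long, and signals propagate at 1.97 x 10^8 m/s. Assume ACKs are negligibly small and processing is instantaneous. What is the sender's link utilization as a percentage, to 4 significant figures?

t_tx = L/R = 4000/38200000000 = 1.04712e-07 s.
t_prop = 5690000/197000000 = 0.0288832 s; RTT = 0.0577665 s.
Cycle = t_tx + RTT = 0.0577666 s.
Utilization = t_tx / cycle = 1.04712e-07/0.0577666 = 0.0001813 %.

0.0001813 %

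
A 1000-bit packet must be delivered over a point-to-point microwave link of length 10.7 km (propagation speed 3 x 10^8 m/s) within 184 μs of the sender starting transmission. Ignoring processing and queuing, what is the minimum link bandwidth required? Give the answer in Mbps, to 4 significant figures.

Propagation delay = 10700 / 300000000 = 35.6667 μs.
Transmission budget = 184 − 35.6667 = 148.333 μs.
R ≥ L / t_tx = 1000 bits / 0.000148333 s = 6.742 Mbps.

6.742 Mbps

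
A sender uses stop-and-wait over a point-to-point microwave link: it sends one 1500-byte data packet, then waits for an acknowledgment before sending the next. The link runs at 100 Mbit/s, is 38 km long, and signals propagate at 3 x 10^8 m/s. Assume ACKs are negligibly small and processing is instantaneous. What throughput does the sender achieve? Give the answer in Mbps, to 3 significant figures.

t_tx = L/R = 12000/100000000 = 0.00012 s.
t_prop = 38000/300000000 = 0.000126667 s; RTT = 0.000253333 s.
Cycle = t_tx + RTT = 0.000373333 s.
Throughput = L / cycle = 12000 / 0.000373333 = 32.1 Mbps.

32.1 Mbps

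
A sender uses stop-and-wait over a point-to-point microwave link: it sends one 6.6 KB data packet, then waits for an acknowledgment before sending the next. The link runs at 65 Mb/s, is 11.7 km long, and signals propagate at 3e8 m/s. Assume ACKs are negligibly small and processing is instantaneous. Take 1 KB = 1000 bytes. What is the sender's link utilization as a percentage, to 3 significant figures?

91.2 %

t_tx = L/R = 52800/65000000 = 0.000812308 s.
t_prop = 11700/300000000 = 3.9e-05 s; RTT = 7.8e-05 s.
Cycle = t_tx + RTT = 0.000890308 s.
Utilization = t_tx / cycle = 0.000812308/0.000890308 = 91.2 %.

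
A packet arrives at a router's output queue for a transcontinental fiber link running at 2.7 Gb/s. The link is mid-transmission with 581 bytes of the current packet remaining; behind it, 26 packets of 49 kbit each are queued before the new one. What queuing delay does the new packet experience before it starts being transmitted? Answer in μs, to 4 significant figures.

473.6 μs

Each queued packet: L/R = 49000/2700000000 = 18.1481 μs.
26 queued → 471.852 μs.
Plus remaining 4648 bits of current packet: 1.72148 μs.
Queuing delay = 473.6 μs.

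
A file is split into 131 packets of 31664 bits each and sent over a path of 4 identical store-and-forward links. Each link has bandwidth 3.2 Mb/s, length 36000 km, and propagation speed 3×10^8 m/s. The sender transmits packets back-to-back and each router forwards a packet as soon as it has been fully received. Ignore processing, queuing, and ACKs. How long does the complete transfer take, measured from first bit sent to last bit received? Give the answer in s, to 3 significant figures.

1.81 s

Per-hop transmission t_tx = L/R = 31664/3200000 = 0.009895 s.
Per-hop propagation t_prop = 36000000/300000000 = 0.12 s.
Pipeline fill: first packet needs 4·t_tx to clear all hops; remaining 130 packets each add one t_tx.
Total = (4+131-1)·t_tx + 4·t_prop = 134·0.009895 + 4·0.12 = 1.81 s.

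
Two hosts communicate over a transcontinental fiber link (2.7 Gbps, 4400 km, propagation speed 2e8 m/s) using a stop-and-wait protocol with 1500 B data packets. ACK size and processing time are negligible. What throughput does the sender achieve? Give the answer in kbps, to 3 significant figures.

t_tx = L/R = 12000/2700000000 = 4.44444e-06 s.
t_prop = 4400000/200000000 = 0.022 s; RTT = 0.044 s.
Cycle = t_tx + RTT = 0.0440044 s.
Throughput = L / cycle = 12000 / 0.0440044 = 273 kbps.

273 kbps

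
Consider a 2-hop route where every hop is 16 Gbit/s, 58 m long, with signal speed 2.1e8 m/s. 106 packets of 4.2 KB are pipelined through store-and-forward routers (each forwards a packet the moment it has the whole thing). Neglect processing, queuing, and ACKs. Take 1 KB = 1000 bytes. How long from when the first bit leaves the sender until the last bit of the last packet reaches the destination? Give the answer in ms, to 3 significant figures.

Per-hop transmission t_tx = L/R = 33600/16000000000 = 0.0021 ms.
Per-hop propagation t_prop = 58/210000000 = 0.00027619 ms.
Pipeline fill: first packet needs 2·t_tx to clear all hops; remaining 105 packets each add one t_tx.
Total = (2+106-1)·t_tx + 2·t_prop = 107·0.0021 + 2·0.00027619 = 0.225 ms.

0.225 ms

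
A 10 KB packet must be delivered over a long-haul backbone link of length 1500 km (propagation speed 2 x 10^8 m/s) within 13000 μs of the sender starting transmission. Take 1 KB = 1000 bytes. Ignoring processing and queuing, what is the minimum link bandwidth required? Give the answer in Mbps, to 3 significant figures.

L = 80000 bits.
Propagation delay = 1500000 / 200000000 = 7500 μs.
Transmission budget = 13000 − 7500 = 5500 μs.
R ≥ L / t_tx = 80000 bits / 0.0055 s = 14.5 Mbps.

14.5 Mbps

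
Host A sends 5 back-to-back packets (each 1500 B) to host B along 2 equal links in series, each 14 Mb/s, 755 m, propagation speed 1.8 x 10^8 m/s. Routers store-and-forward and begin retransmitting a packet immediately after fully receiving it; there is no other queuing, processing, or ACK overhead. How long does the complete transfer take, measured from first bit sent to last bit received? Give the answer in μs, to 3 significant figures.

5150 μs

Per-hop transmission t_tx = L/R = 12000/14000000 = 857.143 μs.
Per-hop propagation t_prop = 755/180000000 = 4.19444 μs.
Pipeline fill: first packet needs 2·t_tx to clear all hops; remaining 4 packets each add one t_tx.
Total = (2+5-1)·t_tx + 2·t_prop = 6·857.143 + 2·4.19444 = 5150 μs.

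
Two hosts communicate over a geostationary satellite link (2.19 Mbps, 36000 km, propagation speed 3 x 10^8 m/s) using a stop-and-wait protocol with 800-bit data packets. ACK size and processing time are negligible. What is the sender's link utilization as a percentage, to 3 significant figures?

t_tx = L/R = 800/2190000 = 0.000365297 s.
t_prop = 36000000/300000000 = 0.12 s; RTT = 0.24 s.
Cycle = t_tx + RTT = 0.240365 s.
Utilization = t_tx / cycle = 0.000365297/0.240365 = 0.152 %.

0.152 %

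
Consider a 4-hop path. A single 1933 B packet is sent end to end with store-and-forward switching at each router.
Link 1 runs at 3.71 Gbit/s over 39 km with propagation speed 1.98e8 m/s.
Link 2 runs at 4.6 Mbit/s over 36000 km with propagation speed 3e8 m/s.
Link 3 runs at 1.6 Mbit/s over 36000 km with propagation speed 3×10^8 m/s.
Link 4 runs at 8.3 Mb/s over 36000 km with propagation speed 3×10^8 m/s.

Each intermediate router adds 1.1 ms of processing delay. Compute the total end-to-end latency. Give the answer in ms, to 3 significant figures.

L = 1933 × 8 = 15464 bits.
Transmission delays (L/R per hop): 0.00416819, 3.36174, 9.665, 1.86313 ms; sum = 14.894 ms.
Propagation delays (d/s per hop): 0.19697, 120, 120, 120 ms; sum = 360.197 ms.
Processing at 3 router(s): 3 × 1.1 ms = 3.3 ms.
End-to-end = 378 ms.

378 ms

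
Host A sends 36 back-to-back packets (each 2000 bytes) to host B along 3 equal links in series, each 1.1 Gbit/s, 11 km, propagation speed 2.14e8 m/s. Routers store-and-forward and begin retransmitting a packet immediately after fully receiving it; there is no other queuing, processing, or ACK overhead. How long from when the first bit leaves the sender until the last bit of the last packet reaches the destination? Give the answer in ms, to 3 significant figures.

0.707 ms

Per-hop transmission t_tx = L/R = 16000/1100000000 = 0.0145455 ms.
Per-hop propagation t_prop = 11000/214000000 = 0.0514019 ms.
Pipeline fill: first packet needs 3·t_tx to clear all hops; remaining 35 packets each add one t_tx.
Total = (3+36-1)·t_tx + 3·t_prop = 38·0.0145455 + 3·0.0514019 = 0.707 ms.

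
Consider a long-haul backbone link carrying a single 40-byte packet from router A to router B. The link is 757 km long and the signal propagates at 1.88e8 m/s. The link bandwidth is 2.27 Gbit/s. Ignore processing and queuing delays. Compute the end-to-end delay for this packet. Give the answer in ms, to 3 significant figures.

L = 40 × 8 = 320 bits.
Transmission delay = L/R = 320 / 2270000000 = 0.000140969 ms.
Propagation delay = d/s = 757000 m / 188000000 m/s = 4.0266 ms.
Total = 4.03 ms.

4.03 ms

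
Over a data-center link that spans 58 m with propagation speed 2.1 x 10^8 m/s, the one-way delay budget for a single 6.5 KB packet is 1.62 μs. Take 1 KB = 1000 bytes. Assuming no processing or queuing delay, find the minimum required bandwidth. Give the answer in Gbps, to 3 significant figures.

L = 52000 bits.
Propagation delay = 58 / 210000000 = 0.27619 μs.
Transmission budget = 1.62 − 0.27619 = 1.34381 μs.
R ≥ L / t_tx = 52000 bits / 1.34381e-06 s = 38.7 Gbps.

38.7 Gbps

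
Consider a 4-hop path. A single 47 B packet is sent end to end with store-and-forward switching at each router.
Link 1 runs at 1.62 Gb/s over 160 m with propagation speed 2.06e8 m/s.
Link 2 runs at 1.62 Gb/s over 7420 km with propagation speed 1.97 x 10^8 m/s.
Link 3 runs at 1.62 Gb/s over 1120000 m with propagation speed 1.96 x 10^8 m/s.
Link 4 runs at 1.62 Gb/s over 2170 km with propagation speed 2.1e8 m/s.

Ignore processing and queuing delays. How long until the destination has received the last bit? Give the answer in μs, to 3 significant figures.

L = 47 × 8 = 376 bits.
Transmission delay per hop = L/R = 376/1620000000 = 0.232099 μs; 4 hops → 0.928395 μs.
Propagation delays (d/s per hop): 0.776699, 37665, 5714.29, 10333.3 μs; sum = 53713.4 μs.
End-to-end = 53700 μs.

53700 μs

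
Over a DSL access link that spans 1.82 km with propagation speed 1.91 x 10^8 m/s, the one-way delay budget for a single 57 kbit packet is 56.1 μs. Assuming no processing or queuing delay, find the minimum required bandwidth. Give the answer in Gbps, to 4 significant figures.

1.224 Gbps

Propagation delay = 1820 / 191000000 = 9.5288 μs.
Transmission budget = 56.1 − 9.5288 = 46.5712 μs.
R ≥ L / t_tx = 57000 bits / 4.65712e-05 s = 1.224 Gbps.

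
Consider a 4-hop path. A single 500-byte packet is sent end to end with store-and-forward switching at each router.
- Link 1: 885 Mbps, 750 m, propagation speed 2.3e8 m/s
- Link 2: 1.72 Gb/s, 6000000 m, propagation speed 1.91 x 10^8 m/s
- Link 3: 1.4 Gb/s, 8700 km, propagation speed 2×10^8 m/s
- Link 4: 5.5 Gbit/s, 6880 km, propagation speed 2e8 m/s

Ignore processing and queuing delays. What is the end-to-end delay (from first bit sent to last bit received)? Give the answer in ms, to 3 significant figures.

L = 500 × 8 = 4000 bits.
Transmission delays (L/R per hop): 0.00451977, 0.00232558, 0.00285714, 0.000727273 ms; sum = 0.0104298 ms.
Propagation delays (d/s per hop): 0.00326087, 31.4136, 43.5, 34.4 ms; sum = 109.317 ms.
End-to-end = 109 ms.

109 ms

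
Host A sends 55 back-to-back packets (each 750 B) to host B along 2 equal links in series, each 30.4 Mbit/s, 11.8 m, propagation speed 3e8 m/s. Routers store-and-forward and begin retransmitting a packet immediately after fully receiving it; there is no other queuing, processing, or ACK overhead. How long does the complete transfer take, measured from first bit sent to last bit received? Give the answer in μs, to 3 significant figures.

11100 μs

Per-hop transmission t_tx = L/R = 6000/30400000 = 197.368 μs.
Per-hop propagation t_prop = 11.8/300000000 = 0.0393333 μs.
Pipeline fill: first packet needs 2·t_tx to clear all hops; remaining 54 packets each add one t_tx.
Total = (2+55-1)·t_tx + 2·t_prop = 56·197.368 + 2·0.0393333 = 11100 μs.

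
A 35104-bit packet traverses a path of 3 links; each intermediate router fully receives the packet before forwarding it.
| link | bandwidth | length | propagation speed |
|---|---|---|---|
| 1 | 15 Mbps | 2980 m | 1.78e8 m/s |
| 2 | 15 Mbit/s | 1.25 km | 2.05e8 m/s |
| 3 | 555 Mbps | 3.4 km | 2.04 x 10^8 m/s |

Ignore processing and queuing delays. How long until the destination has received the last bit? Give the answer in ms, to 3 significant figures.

Transmission delays (L/R per hop): 2.34027, 2.34027, 0.0632505 ms; sum = 4.74378 ms.
Propagation delays (d/s per hop): 0.0167416, 0.00609756, 0.0166667 ms; sum = 0.0395058 ms.
End-to-end = 4.78 ms.

4.78 ms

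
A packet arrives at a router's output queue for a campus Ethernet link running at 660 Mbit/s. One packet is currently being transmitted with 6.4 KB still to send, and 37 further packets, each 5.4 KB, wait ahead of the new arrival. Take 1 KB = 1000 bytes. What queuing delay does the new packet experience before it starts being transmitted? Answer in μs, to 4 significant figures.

2499 μs

Each queued packet: L/R = 43200/660000000 = 65.4545 μs.
37 queued → 2421.82 μs.
Plus remaining 51200 bits of current packet: 77.5758 μs.
Queuing delay = 2499 μs.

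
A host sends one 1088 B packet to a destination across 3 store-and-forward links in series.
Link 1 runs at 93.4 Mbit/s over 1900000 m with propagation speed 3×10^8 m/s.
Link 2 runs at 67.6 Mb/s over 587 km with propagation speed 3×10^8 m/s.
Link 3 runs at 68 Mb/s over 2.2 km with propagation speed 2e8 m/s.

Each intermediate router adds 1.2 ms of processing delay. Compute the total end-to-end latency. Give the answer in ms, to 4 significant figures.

L = 1088 × 8 = 8704 bits.
Transmission delays (L/R per hop): 0.0931906, 0.128757, 0.128 ms; sum = 0.349948 ms.
Propagation delays (d/s per hop): 6.33333, 1.95667, 0.011 ms; sum = 8.301 ms.
Processing at 2 router(s): 2 × 1.2 ms = 2.4 ms.
End-to-end = 11.05 ms.

11.05 ms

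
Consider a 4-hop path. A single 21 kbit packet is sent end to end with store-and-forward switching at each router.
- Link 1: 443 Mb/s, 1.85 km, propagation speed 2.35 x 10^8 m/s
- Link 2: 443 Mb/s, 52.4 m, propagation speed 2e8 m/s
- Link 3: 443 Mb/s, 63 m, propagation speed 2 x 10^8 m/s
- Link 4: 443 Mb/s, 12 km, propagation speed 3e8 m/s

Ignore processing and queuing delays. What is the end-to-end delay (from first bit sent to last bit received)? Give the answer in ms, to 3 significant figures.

0.238 ms

L = 21000 bits.
Transmission delay per hop = L/R = 21000/443000000 = 0.0474041 ms; 4 hops → 0.189616 ms.
Propagation delays (d/s per hop): 0.00787234, 0.000262, 0.000315, 0.04 ms; sum = 0.0484493 ms.
End-to-end = 0.238 ms.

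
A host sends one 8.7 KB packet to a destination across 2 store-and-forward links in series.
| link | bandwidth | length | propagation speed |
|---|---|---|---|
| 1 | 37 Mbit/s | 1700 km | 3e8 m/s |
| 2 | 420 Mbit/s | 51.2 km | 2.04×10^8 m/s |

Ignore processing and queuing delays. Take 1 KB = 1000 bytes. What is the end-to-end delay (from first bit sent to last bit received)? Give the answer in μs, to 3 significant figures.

7960 μs

L = 69600 bits.
Transmission delays (L/R per hop): 1881.08, 165.714 μs; sum = 2046.8 μs.
Propagation delays (d/s per hop): 5666.67, 250.98 μs; sum = 5917.65 μs.
End-to-end = 7960 μs.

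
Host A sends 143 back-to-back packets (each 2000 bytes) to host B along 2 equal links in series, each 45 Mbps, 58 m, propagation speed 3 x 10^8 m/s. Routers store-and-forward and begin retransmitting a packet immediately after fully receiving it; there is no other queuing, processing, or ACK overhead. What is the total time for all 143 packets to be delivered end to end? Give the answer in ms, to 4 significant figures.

51.20 ms

Per-hop transmission t_tx = L/R = 16000/45000000 = 0.355556 ms.
Per-hop propagation t_prop = 58/300000000 = 0.000193333 ms.
Pipeline fill: first packet needs 2·t_tx to clear all hops; remaining 142 packets each add one t_tx.
Total = (2+143-1)·t_tx + 2·t_prop = 144·0.355556 + 2·0.000193333 = 51.20 ms.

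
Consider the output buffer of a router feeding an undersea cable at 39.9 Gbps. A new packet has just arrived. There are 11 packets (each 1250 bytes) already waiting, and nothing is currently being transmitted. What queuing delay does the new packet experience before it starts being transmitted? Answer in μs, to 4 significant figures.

Each queued packet: L/R = 10000/39900000000 = 0.250627 μs.
11 queued → 2.75689 μs.
Queuing delay = 2.757 μs.

2.757 μs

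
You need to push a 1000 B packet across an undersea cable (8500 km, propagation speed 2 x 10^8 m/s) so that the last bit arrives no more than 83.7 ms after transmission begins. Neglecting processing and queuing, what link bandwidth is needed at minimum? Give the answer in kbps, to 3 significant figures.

194 kbps

L = 8000 bits.
Propagation delay = 8500000 / 200000000 = 42.5 ms.
Transmission budget = 83.7 − 42.5 = 41.2 ms.
R ≥ L / t_tx = 8000 bits / 0.0412 s = 194 kbps.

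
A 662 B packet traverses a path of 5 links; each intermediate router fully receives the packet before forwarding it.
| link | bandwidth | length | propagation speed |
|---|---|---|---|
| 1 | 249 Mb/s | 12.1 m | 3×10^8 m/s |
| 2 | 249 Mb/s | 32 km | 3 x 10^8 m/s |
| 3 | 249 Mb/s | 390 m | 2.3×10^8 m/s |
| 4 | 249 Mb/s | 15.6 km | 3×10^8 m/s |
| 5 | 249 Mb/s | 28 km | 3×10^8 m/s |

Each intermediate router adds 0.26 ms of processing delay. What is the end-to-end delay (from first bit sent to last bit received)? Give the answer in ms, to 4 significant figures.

1.400 ms

L = 662 × 8 = 5296 bits.
Transmission delay per hop = L/R = 5296/249000000 = 0.0212691 ms; 5 hops → 0.106345 ms.
Propagation delays (d/s per hop): 4.03333e-05, 0.106667, 0.00169565, 0.052, 0.0933333 ms; sum = 0.253736 ms.
Processing at 4 router(s): 4 × 0.26 ms = 1.04 ms.
End-to-end = 1.400 ms.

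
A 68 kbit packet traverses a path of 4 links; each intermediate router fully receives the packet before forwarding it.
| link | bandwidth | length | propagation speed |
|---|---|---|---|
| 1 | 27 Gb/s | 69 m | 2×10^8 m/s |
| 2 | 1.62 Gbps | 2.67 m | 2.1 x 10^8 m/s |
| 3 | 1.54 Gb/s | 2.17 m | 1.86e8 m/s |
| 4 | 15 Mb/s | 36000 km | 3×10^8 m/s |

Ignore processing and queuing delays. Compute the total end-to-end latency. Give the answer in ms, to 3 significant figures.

L = 68000 bits.
Transmission delays (L/R per hop): 0.00251852, 0.0419753, 0.0441558, 4.53333 ms; sum = 4.62198 ms.
Propagation delays (d/s per hop): 0.000345, 1.27143e-05, 1.16667e-05, 120 ms; sum = 120 ms.
End-to-end = 125 ms.

125 ms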